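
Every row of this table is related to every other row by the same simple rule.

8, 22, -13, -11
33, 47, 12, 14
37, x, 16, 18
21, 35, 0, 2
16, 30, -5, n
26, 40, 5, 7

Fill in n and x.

The difference between any two rows is the same in every column — this is an addition table with the headers hidden.
Row 5 minus row 1 is -5 − (-13) = 8, so its entry in column 4 is -11 + 8 = -3.
Row 3 minus row 1 is 16 − (-13) = 29, so its entry in column 2 is 22 + 29 = 51.

n = -3, x = 51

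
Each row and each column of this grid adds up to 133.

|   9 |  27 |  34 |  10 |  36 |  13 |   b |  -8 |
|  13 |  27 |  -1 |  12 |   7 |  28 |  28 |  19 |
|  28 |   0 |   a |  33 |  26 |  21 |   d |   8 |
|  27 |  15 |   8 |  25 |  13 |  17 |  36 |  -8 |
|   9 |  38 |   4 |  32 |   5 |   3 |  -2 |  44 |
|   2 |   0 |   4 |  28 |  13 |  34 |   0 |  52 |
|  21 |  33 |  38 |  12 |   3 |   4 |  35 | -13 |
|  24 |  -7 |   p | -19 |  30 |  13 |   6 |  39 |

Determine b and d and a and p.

Row 8 has 24 − 7 − 19 + 30 + 13 + 6 + 39 = 86; the blank must be 133 − 86 = 47.
Column 3 has 34 − 1 + 8 + 4 + 4 + 38 + 47 = 134; the blank must be 133 − 134 = -1.
Row 3 has 28 + 0 − 1 + 33 + 26 + 21 + 8 = 115; the blank must be 133 − 115 = 18.
Row 1 has 9 + 27 + 34 + 10 + 36 + 13 − 8 = 121; the blank must be 133 − 121 = 12.

b = 12, d = 18, a = -1, p = 47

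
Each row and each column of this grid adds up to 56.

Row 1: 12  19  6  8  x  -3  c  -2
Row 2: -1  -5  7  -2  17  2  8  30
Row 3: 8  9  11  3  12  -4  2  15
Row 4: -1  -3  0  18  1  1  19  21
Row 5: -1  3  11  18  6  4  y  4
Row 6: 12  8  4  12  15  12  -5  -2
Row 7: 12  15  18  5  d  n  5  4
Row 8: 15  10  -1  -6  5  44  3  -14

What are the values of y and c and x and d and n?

The known cells in column 6 total 56, leaving 56 − 56 = 0 for the blank.
The known cells in row 5 total 45, leaving 56 − 45 = 11 for the blank.
The known cells in row 7 total 59, leaving 56 − 59 = -3 for the blank.
The known cells in column 5 total 53, leaving 56 − 53 = 3 for the blank.
The known cells in row 1 total 43, leaving 56 − 43 = 13 for the blank.

y = 11, c = 13, x = 3, d = -3, n = 0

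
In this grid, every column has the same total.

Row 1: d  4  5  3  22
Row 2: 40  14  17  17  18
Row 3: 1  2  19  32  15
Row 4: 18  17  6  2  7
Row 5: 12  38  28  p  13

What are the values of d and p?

Column 2 sums to 75 and so does column 5; that's the common total.
In column 1 the known cells total 71, leaving 75 − 71 = 4.
In column 4 the known cells total 54, leaving 75 − 54 = 21.

d = 4, p = 21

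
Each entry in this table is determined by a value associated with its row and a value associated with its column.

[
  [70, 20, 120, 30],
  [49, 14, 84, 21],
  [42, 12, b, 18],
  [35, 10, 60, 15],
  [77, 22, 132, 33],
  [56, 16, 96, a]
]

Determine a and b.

Each row is a constant multiple of every other row — this is a multiplication table with the headers hidden.
Row 6 is 56/70 = 4/5 times row 1, so its entry in column 4 is 30 × 4/5 = 24.
Row 3 is 42/70 = 3/5 times row 1, so its entry in column 3 is 120 × 3/5 = 72.

a = 24, b = 72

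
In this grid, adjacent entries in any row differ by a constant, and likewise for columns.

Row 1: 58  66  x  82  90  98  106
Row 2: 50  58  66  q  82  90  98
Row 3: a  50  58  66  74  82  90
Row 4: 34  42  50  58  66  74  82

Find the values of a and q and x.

Along each row the entries change by 8 per step; down each column they change by -8.
Row 3: from 50 at column 2, stepping by 8 to column 1 gives 42.
Row 2: from 50 at column 1, stepping by 8 to column 4 gives 74.
Row 1: from 58 at column 1, stepping by 8 to column 3 gives 74.

a = 42, q = 74, x = 74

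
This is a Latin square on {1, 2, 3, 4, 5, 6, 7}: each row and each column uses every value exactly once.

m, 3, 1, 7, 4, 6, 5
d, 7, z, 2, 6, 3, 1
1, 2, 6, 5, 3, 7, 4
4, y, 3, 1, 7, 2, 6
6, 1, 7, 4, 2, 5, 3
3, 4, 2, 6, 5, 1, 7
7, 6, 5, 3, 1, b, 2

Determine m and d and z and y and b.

m = 2, d = 5, z = 4, y = 5, b = 4

For row 2, column 3: column 3 already has {1, 2, 3, 5, 6, 7}; that leaves 4.
Cell (7,6): row 7 already has {1, 2, 3, 5, 6, 7} → 4.
Cell (1,1): row 1 already has {1, 3, 4, 5, 6, 7} → 2.
For row 4, column 2: row 4 already has {1, 2, 3, 4, 6, 7}; that leaves 5.
Cell (2,1): row 2 already has {1, 2, 3, 4, 6, 7} → 5.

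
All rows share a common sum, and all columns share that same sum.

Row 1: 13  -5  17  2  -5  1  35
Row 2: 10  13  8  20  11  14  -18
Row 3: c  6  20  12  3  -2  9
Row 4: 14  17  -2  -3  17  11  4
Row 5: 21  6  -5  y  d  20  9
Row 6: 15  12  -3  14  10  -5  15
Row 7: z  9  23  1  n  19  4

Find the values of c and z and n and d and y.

c = 10, z = -25, n = 27, d = -5, y = 12

Rows 1 and 2 both sum to 58, so that's the common total.
Column 4: 2 + 20 + 12 − 3 + 14 + 1 = 46, so its missing entry is 58 − 46 = 12.
Row 5: 21 + 6 − 5 + 12 + 20 + 9 = 63, so its missing entry is 58 − 63 = -5.
Row 3: 6 + 20 + 12 + 3 − 2 + 9 = 48, so its missing entry is 58 − 48 = 10.
Column 5: -5 + 11 + 3 + 17 − 5 + 10 = 31, so its missing entry is 58 − 31 = 27.
Row 7: 9 + 23 + 1 + 27 + 19 + 4 = 83, so its missing entry is 58 − 83 = -25.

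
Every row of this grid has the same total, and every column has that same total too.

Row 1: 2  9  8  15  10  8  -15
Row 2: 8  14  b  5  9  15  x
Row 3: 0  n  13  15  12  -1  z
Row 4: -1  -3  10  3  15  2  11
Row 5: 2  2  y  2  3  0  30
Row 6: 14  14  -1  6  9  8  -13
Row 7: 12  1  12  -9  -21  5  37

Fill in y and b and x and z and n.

y = -2, b = -3, x = -11, z = -2, n = 0

Rows 1 and 4 both sum to 37, so that's the common total.
Column 2: 9 + 14 − 3 + 2 + 14 + 1 = 37, so its missing entry is 37 − 37 = 0.
Row 5: 2 + 2 + 2 + 3 + 0 + 30 = 39, so its missing entry is 37 − 39 = -2.
Column 3: 8 + 13 + 10 − 2 − 1 + 12 = 40, so its missing entry is 37 − 40 = -3.
Row 3: 0 + 0 + 13 + 15 + 12 − 1 = 39, so its missing entry is 37 − 39 = -2.
Row 2: 8 + 14 − 3 + 5 + 9 + 15 = 48, so its missing entry is 37 − 48 = -11.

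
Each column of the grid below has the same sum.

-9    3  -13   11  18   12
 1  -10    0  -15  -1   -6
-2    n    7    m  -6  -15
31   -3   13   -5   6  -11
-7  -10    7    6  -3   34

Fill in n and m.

Columns 3 and 5 both add up to 14, so every column sums to 14.
Column 2: 3 − 10 − 3 − 10 = -20, so the missing entry is 14 − (-20) = 34.
Column 4: 11 − 15 − 5 + 6 = -3, so the missing entry is 14 − (-3) = 17.

n = 34, m = 17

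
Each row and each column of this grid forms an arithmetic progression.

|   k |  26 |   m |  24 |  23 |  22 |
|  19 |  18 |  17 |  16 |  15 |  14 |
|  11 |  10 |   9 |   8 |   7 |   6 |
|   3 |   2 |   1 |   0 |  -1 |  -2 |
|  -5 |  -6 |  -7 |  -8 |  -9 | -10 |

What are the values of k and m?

k = 27, m = 25

Along each row the entries change by -1 per step; down each column they change by -8.
Row 1: from 26 at column 2, stepping by -1 to column 1 gives 27.
Row 1: from 26 at column 2, stepping by -1 to column 3 gives 25.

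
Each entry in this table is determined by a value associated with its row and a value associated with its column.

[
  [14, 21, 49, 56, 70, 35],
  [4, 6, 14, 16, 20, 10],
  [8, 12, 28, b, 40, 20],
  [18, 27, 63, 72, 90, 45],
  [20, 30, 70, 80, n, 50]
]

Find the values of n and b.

n = 100, b = 32

Each row is a constant multiple of every other row — this is a multiplication table with the headers hidden.
Row 5 is 30/21 = 10/7 times row 1, so its entry in column 5 is 70 × 10/7 = 100.
Row 3 is 12/21 = 4/7 times row 1, so its entry in column 4 is 56 × 4/7 = 32.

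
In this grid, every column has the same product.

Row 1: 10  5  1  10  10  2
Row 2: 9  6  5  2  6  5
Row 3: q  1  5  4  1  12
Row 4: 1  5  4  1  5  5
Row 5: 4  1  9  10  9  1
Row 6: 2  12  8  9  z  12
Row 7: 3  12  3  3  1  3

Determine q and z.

q = 10, z = 8

Columns 3 and 4 each multiply to 21600, so every column has product 21600.
Column 1: 10×9×1×4×2×3 = 2160, so the missing entry is 21600 ÷ 2160 = 10.
Column 5: 10×6×1×5×9×1 = 2700, so the missing entry is 21600 ÷ 2700 = 8.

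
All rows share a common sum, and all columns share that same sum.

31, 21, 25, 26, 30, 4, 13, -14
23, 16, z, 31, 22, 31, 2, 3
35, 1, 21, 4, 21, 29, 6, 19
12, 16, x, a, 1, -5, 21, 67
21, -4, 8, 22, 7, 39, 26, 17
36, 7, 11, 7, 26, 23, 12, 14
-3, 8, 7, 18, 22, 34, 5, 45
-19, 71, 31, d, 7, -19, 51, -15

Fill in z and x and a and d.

z = 8, x = 25, a = -1, d = 29

Rows 1 and 3 both sum to 136, so that's the common total.
Row 2: 23 + 16 + 31 + 22 + 31 + 2 + 3 = 128, so its missing entry is 136 − 128 = 8.
Column 3: 25 + 8 + 21 + 8 + 11 + 7 + 31 = 111, so its missing entry is 136 − 111 = 25.
Row 4: 12 + 16 + 25 + 1 − 5 + 21 + 67 = 137, so its missing entry is 136 − 137 = -1.
Row 8: -19 + 71 + 31 + 7 − 19 + 51 − 15 = 107, so its missing entry is 136 − 107 = 29.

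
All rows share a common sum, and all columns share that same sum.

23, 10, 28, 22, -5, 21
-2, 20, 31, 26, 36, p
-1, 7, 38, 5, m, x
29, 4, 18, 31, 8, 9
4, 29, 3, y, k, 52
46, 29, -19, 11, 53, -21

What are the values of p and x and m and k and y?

Rows 1 and 4 both sum to 99, so that's the common total.
The known cells in column 4 total 95, leaving 99 − 95 = 4 for the blank.
The known cells in row 5 total 92, leaving 99 − 92 = 7 for the blank.
The known cells in column 5 total 99, leaving 99 − 99 = 0 for the blank.
The known cells in row 2 total 111, leaving 99 − 111 = -12 for the blank.
The known cells in row 3 total 49, leaving 99 − 49 = 50 for the blank.

p = -12, x = 50, m = 0, k = 7, y = 4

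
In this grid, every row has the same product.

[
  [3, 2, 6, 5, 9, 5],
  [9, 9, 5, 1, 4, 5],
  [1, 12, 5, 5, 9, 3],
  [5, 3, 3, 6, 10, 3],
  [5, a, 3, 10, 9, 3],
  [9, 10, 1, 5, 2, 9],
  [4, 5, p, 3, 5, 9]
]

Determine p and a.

Rows 3 and 6 each multiply to 8100, so every row has product 8100.
Row 7: 4×5×3×5×9 = 2700, so the missing entry is 8100 ÷ 2700 = 3.
Row 5: 5×3×10×9×3 = 4050, so the missing entry is 8100 ÷ 4050 = 2.

p = 3, a = 2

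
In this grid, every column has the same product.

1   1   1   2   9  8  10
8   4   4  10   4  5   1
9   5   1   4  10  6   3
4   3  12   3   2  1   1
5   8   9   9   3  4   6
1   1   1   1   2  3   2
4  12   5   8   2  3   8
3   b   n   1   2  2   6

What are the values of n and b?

Columns 5 and 6 each multiply to 17280, so every column has product 17280.
Column 3: 1×4×1×12×9×1×5 = 2160, so the missing entry is 17280 ÷ 2160 = 8.
Column 2: 1×4×5×3×8×1×12 = 5760, so the missing entry is 17280 ÷ 5760 = 3.

n = 8, b = 3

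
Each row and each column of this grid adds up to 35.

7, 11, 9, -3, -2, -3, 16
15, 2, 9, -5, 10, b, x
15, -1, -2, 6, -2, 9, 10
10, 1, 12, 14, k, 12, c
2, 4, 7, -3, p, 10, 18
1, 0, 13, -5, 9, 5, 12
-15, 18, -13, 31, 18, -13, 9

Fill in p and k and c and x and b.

The known cells in row 5 total 38, leaving 35 − 38 = -3 for the blank.
The known cells in column 5 total 30, leaving 35 − 30 = 5 for the blank.
The known cells in column 6 total 20, leaving 35 − 20 = 15 for the blank.
The known cells in row 4 total 54, leaving 35 − 54 = -19 for the blank.
The known cells in row 2 total 46, leaving 35 − 46 = -11 for the blank.

p = -3, k = 5, c = -19, x = -11, b = 15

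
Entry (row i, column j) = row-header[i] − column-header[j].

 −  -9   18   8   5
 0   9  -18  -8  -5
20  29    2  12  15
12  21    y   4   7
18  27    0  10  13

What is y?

-6

12 − 18 = -6.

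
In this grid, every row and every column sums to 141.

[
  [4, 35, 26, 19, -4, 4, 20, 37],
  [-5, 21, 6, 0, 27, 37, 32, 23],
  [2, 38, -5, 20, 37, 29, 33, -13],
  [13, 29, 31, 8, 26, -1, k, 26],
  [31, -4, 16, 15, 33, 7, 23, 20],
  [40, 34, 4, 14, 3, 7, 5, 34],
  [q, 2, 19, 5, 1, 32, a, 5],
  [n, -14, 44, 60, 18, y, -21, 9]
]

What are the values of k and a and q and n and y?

k = 9, a = 40, q = 37, n = 19, y = 26

Row 4 has 13 + 29 + 31 + 8 + 26 − 1 + 26 = 132; the blank must be 141 − 132 = 9.
Column 7 has 20 + 32 + 33 + 9 + 23 + 5 − 21 = 101; the blank must be 141 − 101 = 40.
Row 7 has 2 + 19 + 5 + 1 + 32 + 40 + 5 = 104; the blank must be 141 − 104 = 37.
Column 1 has 4 − 5 + 2 + 13 + 31 + 40 + 37 = 122; the blank must be 141 − 122 = 19.
Row 8 has 19 − 14 + 44 + 60 + 18 − 21 + 9 = 115; the blank must be 141 − 115 = 26.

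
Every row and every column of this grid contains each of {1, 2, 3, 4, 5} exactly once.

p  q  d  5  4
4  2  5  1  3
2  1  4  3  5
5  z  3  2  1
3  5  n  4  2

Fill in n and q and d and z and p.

n = 1, q = 3, d = 2, z = 4, p = 1

At (row 1, col 1): column 1 already has {2, 3, 4, 5}, so the value is 1.
For row 4, column 2: row 4 already has {1, 2, 3, 5}; that leaves 4.
Cell (1,2): column 2 already has {1, 2, 4, 5} → 3.
At (row 5, col 3): row 5 already has {2, 3, 4, 5}, so the value is 1.
At (row 1, col 3): row 1 already has {1, 3, 4, 5}, so the value is 2.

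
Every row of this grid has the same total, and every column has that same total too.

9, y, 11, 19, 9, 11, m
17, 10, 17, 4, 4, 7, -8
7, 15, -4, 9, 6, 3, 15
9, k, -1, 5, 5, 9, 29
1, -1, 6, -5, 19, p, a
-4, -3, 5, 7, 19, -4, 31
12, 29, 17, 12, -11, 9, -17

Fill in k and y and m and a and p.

k = -5, y = 6, m = -14, a = 15, p = 16

Rows 2 and 3 both sum to 51, so that's the common total.
Row 4: 9 − 1 + 5 + 5 + 9 + 29 = 56, so its missing entry is 51 − 56 = -5.
Column 2: 10 + 15 − 5 − 1 − 3 + 29 = 45, so its missing entry is 51 − 45 = 6.
Row 1: 9 + 6 + 11 + 19 + 9 + 11 = 65, so its missing entry is 51 − 65 = -14.
Column 7: -14 − 8 + 15 + 29 + 31 − 17 = 36, so its missing entry is 51 − 36 = 15.
Row 5: 1 − 1 + 6 − 5 + 19 + 15 = 35, so its missing entry is 51 − 35 = 16.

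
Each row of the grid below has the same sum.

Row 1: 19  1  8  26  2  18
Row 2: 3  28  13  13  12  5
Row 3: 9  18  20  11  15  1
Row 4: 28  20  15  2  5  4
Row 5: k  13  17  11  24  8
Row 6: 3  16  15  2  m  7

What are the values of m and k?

m = 31, k = 1

Rows 1 and 2 both add up to 74, so every row sums to 74.
Row 6: 3 + 16 + 15 + 2 + 7 = 43, so the missing entry is 74 − 43 = 31.
Row 5: 13 + 17 + 11 + 24 + 8 = 73, so the missing entry is 74 − 73 = 1.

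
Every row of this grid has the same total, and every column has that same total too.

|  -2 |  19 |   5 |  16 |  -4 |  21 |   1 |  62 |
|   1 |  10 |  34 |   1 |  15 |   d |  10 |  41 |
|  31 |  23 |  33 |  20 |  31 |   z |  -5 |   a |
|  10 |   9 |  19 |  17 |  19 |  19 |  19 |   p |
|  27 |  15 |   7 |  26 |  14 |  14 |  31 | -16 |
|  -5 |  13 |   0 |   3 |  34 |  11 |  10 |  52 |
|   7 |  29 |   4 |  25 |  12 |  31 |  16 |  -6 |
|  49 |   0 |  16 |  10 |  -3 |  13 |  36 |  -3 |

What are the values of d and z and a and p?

Rows 1 and 5 both sum to 118, so that's the common total.
Row 4 has 10 + 9 + 19 + 17 + 19 + 19 + 19 = 112; the blank must be 118 − 112 = 6.
Column 8 has 62 + 41 + 6 − 16 + 52 − 6 − 3 = 136; the blank must be 118 − 136 = -18.
Row 3 has 31 + 23 + 33 + 20 + 31 − 5 − 18 = 115; the blank must be 118 − 115 = 3.
Row 2 has 1 + 10 + 34 + 1 + 15 + 10 + 41 = 112; the blank must be 118 − 112 = 6.

d = 6, z = 3, a = -18, p = 6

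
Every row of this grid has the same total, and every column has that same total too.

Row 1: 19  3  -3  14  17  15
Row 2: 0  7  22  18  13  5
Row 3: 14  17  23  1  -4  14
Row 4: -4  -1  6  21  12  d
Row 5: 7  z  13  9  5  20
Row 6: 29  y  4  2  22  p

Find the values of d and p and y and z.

d = 31, p = -20, y = 28, z = 11

Rows 1 and 2 both sum to 65, so that's the common total.
Row 5: 7 + 13 + 9 + 5 + 20 = 54, so its missing entry is 65 − 54 = 11.
Column 2: 3 + 7 + 17 − 1 + 11 = 37, so its missing entry is 65 − 37 = 28.
Row 6: 29 + 28 + 4 + 2 + 22 = 85, so its missing entry is 65 − 85 = -20.
Row 4: -4 − 1 + 6 + 21 + 12 = 34, so its missing entry is 65 − 34 = 31.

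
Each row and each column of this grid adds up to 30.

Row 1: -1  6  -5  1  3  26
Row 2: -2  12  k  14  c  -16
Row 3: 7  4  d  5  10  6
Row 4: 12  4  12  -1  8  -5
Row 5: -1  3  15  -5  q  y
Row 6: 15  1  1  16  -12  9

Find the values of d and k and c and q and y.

Column 6: 26 − 16 + 6 − 5 + 9 = 20, so its missing entry is 30 − 20 = 10.
Row 5: -1 + 3 + 15 − 5 + 10 = 22, so its missing entry is 30 − 22 = 8.
Column 5: 3 + 10 + 8 + 8 − 12 = 17, so its missing entry is 30 − 17 = 13.
Row 2: -2 + 12 + 14 + 13 − 16 = 21, so its missing entry is 30 − 21 = 9.
Row 3: 7 + 4 + 5 + 10 + 6 = 32, so its missing entry is 30 − 32 = -2.

d = -2, k = 9, c = 13, q = 8, y = 10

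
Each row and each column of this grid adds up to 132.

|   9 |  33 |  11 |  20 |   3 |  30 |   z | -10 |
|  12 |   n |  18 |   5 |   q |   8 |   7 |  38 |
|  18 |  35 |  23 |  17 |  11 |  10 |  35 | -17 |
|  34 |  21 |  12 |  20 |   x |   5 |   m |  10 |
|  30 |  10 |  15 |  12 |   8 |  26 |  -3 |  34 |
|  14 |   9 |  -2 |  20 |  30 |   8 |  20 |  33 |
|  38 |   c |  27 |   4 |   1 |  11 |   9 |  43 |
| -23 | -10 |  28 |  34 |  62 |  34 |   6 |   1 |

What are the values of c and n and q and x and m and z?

c = -1, n = 35, q = 9, x = 8, m = 22, z = 36

Row 7: 38 + 27 + 4 + 1 + 11 + 9 + 43 = 133, so its missing entry is 132 − 133 = -1.
Column 2: 33 + 35 + 21 + 10 + 9 − 1 − 10 = 97, so its missing entry is 132 − 97 = 35.
Row 2: 12 + 35 + 18 + 5 + 8 + 7 + 38 = 123, so its missing entry is 132 − 123 = 9.
Column 5: 3 + 9 + 11 + 8 + 30 + 1 + 62 = 124, so its missing entry is 132 − 124 = 8.
Row 1: 9 + 33 + 11 + 20 + 3 + 30 − 10 = 96, so its missing entry is 132 − 96 = 36.
Row 4: 34 + 21 + 12 + 20 + 8 + 5 + 10 = 110, so its missing entry is 132 − 110 = 22.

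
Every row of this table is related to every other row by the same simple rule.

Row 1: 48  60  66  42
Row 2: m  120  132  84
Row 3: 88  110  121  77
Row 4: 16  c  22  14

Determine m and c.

m = 96, c = 20

Each row is a constant multiple of every other row — this is a multiplication table with the headers hidden.
Row 2 is 132/66 = 2/1 times row 1, so its entry in column 1 is 48 × 2/1 = 96.
Row 4 is 22/66 = 1/3 times row 1, so its entry in column 2 is 60 × 1/3 = 20.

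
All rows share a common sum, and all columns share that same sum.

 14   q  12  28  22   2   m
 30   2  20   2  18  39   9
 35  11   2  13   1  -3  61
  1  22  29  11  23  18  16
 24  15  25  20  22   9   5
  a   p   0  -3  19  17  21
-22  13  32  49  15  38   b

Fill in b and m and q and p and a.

b = -5, m = 13, q = 29, p = 28, a = 38

Rows 2 and 3 both sum to 120, so that's the common total.
The known cells in column 1 total 82, leaving 120 − 82 = 38 for the blank.
The known cells in row 6 total 92, leaving 120 − 92 = 28 for the blank.
The known cells in column 2 total 91, leaving 120 − 91 = 29 for the blank.
The known cells in row 1 total 107, leaving 120 − 107 = 13 for the blank.
The known cells in row 7 total 125, leaving 120 − 125 = -5 for the blank.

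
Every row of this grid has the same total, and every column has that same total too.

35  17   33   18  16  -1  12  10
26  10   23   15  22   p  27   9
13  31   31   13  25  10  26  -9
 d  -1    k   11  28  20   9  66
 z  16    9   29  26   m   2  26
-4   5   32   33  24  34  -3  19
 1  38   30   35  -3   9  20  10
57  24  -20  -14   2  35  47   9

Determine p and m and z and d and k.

Rows 1 and 3 both sum to 140, so that's the common total.
Row 2: 26 + 10 + 23 + 15 + 22 + 27 + 9 = 132, so its missing entry is 140 − 132 = 8.
Column 6: -1 + 8 + 10 + 20 + 34 + 9 + 35 = 115, so its missing entry is 140 − 115 = 25.
Row 5: 16 + 9 + 29 + 26 + 25 + 2 + 26 = 133, so its missing entry is 140 − 133 = 7.
Column 1: 35 + 26 + 13 + 7 − 4 + 1 + 57 = 135, so its missing entry is 140 − 135 = 5.
Row 4: 5 − 1 + 11 + 28 + 20 + 9 + 66 = 138, so its missing entry is 140 − 138 = 2.

p = 8, m = 25, z = 7, d = 5, k = 2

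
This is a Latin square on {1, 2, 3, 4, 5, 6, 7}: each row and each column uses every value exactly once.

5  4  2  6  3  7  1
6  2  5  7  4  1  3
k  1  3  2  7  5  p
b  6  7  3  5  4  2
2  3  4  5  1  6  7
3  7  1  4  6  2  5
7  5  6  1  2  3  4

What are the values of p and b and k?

Cell (3,7): column 7 already has {1, 2, 3, 4, 5, 7} → 6.
At (row 3, col 1): row 3 already has {1, 2, 3, 5, 6, 7}, so the value is 4.
For row 4, column 1: row 4 already has {2, 3, 4, 5, 6, 7}; that leaves 1.

p = 6, b = 1, k = 4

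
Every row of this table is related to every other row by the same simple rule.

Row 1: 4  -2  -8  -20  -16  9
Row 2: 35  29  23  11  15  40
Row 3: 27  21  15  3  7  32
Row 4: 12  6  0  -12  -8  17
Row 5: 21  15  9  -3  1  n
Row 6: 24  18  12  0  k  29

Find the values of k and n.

The difference between any two rows is the same in every column — this is an addition table with the headers hidden.
Row 6 minus row 1 is 24 − 4 = 20, so its entry in column 5 is -16 + 20 = 4.
Row 5 minus row 1 is 21 − 4 = 17, so its entry in column 6 is 9 + 17 = 26.

k = 4, n = 26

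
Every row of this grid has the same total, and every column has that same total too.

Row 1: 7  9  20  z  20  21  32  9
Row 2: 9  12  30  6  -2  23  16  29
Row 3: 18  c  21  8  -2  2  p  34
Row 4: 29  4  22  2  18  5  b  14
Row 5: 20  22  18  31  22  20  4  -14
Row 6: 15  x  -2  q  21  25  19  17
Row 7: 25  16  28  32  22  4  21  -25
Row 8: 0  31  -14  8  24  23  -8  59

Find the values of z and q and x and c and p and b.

Rows 2 and 5 both sum to 123, so that's the common total.
Row 1 has 7 + 9 + 20 + 20 + 21 + 32 + 9 = 118; the blank must be 123 − 118 = 5.
Row 4 has 29 + 4 + 22 + 2 + 18 + 5 + 14 = 94; the blank must be 123 − 94 = 29.
Column 7 has 32 + 16 + 29 + 4 + 19 + 21 − 8 = 113; the blank must be 123 − 113 = 10.
Row 3 has 18 + 21 + 8 − 2 + 2 + 10 + 34 = 91; the blank must be 123 − 91 = 32.
Column 2 has 9 + 12 + 32 + 4 + 22 + 16 + 31 = 126; the blank must be 123 − 126 = -3.
Row 6 has 15 − 3 − 2 + 21 + 25 + 19 + 17 = 92; the blank must be 123 − 92 = 31.

z = 5, q = 31, x = -3, c = 32, p = 10, b = 29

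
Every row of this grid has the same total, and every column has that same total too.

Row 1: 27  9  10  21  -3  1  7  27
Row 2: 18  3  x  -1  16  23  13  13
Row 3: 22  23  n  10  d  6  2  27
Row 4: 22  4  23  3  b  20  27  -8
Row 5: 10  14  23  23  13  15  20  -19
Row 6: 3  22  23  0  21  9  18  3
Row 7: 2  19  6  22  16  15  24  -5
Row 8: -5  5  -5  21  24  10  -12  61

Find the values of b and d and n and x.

b = 8, d = 4, n = 5, x = 14

Rows 1 and 5 both sum to 99, so that's the common total.
The known cells in row 2 total 85, leaving 99 − 85 = 14 for the blank.
The known cells in row 4 total 91, leaving 99 − 91 = 8 for the blank.
The known cells in column 5 total 95, leaving 99 − 95 = 4 for the blank.
The known cells in row 3 total 94, leaving 99 − 94 = 5 for the blank.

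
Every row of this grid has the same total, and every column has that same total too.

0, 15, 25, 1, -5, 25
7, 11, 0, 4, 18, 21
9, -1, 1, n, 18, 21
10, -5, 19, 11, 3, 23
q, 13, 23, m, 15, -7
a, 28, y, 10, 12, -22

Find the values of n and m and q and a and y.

Rows 1 and 2 both sum to 61, so that's the common total.
Row 3 has 9 − 1 + 1 + 18 + 21 = 48; the blank must be 61 − 48 = 13.
Column 4 has 1 + 4 + 13 + 11 + 10 = 39; the blank must be 61 − 39 = 22.
Row 5 has 13 + 23 + 22 + 15 − 7 = 66; the blank must be 61 − 66 = -5.
Column 1 has 0 + 7 + 9 + 10 − 5 = 21; the blank must be 61 − 21 = 40.
Row 6 has 40 + 28 + 10 + 12 − 22 = 68; the blank must be 61 − 68 = -7.

n = 13, m = 22, q = -5, a = 40, y = -7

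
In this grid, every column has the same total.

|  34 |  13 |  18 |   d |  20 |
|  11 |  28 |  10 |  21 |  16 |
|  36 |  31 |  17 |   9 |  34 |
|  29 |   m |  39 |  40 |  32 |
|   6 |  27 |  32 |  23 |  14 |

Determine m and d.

m = 17, d = 23

Columns 3 and 5 both add up to 116, so every column sums to 116.
Column 2: 13 + 28 + 31 + 27 = 99, so the missing entry is 116 − 99 = 17.
Column 4: 21 + 9 + 40 + 23 = 93, so the missing entry is 116 − 93 = 23.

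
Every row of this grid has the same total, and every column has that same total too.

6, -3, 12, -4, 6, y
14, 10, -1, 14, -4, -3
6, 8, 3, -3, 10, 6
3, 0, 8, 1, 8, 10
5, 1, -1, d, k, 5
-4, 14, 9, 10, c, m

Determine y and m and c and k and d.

Rows 2 and 3 both sum to 30, so that's the common total.
The known cells in column 4 total 18, leaving 30 − 18 = 12 for the blank.
The known cells in row 5 total 22, leaving 30 − 22 = 8 for the blank.
The known cells in column 5 total 28, leaving 30 − 28 = 2 for the blank.
The known cells in row 6 total 31, leaving 30 − 31 = -1 for the blank.
The known cells in row 1 total 17, leaving 30 − 17 = 13 for the blank.

y = 13, m = -1, c = 2, k = 8, d = 12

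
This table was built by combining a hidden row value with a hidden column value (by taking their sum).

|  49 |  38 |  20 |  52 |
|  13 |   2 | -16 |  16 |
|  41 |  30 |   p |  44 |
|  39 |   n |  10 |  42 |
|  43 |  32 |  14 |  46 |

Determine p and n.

p = 12, n = 28

The difference between any two rows is the same in every column — this is an addition table with the headers hidden.
Row 3 minus row 1 is 44 − 52 = -8, so its entry in column 3 is 20 + (-8) = 12.
Row 4 minus row 1 is 42 − 52 = -10, so its entry in column 2 is 38 + (-10) = 28.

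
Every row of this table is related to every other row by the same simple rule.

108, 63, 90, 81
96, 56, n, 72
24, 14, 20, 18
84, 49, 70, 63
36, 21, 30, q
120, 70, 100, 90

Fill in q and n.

Each row is a constant multiple of every other row — this is a multiplication table with the headers hidden.
Row 5 is 21/63 = 1/3 times row 1, so its entry in column 4 is 81 × 1/3 = 27.
Row 2 is 56/63 = 8/9 times row 1, so its entry in column 3 is 90 × 8/9 = 80.

q = 27, n = 80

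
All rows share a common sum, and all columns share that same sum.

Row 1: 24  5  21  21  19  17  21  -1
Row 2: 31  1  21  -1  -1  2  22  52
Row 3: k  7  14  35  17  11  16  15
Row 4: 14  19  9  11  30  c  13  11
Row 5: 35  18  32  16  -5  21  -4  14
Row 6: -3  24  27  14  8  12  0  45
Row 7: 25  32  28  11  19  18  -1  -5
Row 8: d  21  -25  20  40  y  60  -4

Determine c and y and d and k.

Rows 1 and 2 both sum to 127, so that's the common total.
Row 3 has 7 + 14 + 35 + 17 + 11 + 16 + 15 = 115; the blank must be 127 − 115 = 12.
Column 1 has 24 + 31 + 12 + 14 + 35 − 3 + 25 = 138; the blank must be 127 − 138 = -11.
Row 8 has -11 + 21 − 25 + 20 + 40 + 60 − 4 = 101; the blank must be 127 − 101 = 26.
Row 4 has 14 + 19 + 9 + 11 + 30 + 13 + 11 = 107; the blank must be 127 − 107 = 20.

c = 20, y = 26, d = -11, k = 12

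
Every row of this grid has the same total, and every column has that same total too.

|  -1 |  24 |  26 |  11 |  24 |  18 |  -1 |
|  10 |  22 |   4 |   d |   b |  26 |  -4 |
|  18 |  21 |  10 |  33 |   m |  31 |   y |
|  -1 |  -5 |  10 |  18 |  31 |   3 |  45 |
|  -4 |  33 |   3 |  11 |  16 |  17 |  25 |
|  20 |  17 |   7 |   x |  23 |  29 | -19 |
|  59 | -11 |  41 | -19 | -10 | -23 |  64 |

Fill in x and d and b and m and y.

Rows 1 and 4 both sum to 101, so that's the common total.
Column 7 has -1 − 4 + 45 + 25 − 19 + 64 = 110; the blank must be 101 − 110 = -9.
Row 3 has 18 + 21 + 10 + 33 + 31 − 9 = 104; the blank must be 101 − 104 = -3.
Column 5 has 24 − 3 + 31 + 16 + 23 − 10 = 81; the blank must be 101 − 81 = 20.
Row 6 has 20 + 17 + 7 + 23 + 29 − 19 = 77; the blank must be 101 − 77 = 24.
Row 2 has 10 + 22 + 4 + 20 + 26 − 4 = 78; the blank must be 101 − 78 = 23.

x = 24, d = 23, b = 20, m = -3, y = -9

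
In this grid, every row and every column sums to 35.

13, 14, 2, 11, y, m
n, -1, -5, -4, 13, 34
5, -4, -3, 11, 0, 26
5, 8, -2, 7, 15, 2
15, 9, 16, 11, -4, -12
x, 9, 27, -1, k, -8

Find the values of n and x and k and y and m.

n = -2, x = -1, k = 9, y = 2, m = -7

The known cells in column 6 total 42, leaving 35 − 42 = -7 for the blank.
The known cells in row 1 total 33, leaving 35 − 33 = 2 for the blank.
The known cells in column 5 total 26, leaving 35 − 26 = 9 for the blank.
The known cells in row 6 total 36, leaving 35 − 36 = -1 for the blank.
The known cells in row 2 total 37, leaving 35 − 37 = -2 for the blank.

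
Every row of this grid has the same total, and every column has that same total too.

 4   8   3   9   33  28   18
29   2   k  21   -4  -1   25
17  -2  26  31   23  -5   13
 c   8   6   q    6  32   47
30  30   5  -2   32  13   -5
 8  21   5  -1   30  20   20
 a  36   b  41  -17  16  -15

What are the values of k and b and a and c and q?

k = 31, b = 27, a = 15, c = 0, q = 4

Rows 1 and 3 both sum to 103, so that's the common total.
The known cells in row 2 total 72, leaving 103 − 72 = 31 for the blank.
The known cells in column 3 total 76, leaving 103 − 76 = 27 for the blank.
The known cells in column 4 total 99, leaving 103 − 99 = 4 for the blank.
The known cells in row 4 total 103, leaving 103 − 103 = 0 for the blank.
The known cells in row 7 total 88, leaving 103 − 88 = 15 for the blank.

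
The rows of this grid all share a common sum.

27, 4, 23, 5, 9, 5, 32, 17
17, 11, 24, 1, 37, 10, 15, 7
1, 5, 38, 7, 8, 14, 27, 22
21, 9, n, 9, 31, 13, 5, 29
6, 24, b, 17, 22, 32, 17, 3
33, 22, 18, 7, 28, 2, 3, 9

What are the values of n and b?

n = 5, b = 1

The complete rows each total 122.
Row 4 is missing 122 − 117 = 5 (since 21 + 9 + 9 + 31 + 13 + 5 + 29 = 117).
Row 5 is missing 122 − 121 = 1 (since 6 + 24 + 17 + 22 + 32 + 17 + 3 = 121).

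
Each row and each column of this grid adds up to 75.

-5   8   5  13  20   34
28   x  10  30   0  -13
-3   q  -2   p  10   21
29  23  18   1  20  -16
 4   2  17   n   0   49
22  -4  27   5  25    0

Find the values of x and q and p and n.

Row 2: 28 + 10 + 30 + 0 − 13 = 55, so its missing entry is 75 − 55 = 20.
Column 2: 8 + 20 + 23 + 2 − 4 = 49, so its missing entry is 75 − 49 = 26.
Row 3: -3 + 26 − 2 + 10 + 21 = 52, so its missing entry is 75 − 52 = 23.
Row 5: 4 + 2 + 17 + 0 + 49 = 72, so its missing entry is 75 − 72 = 3.

x = 20, q = 26, p = 23, n = 3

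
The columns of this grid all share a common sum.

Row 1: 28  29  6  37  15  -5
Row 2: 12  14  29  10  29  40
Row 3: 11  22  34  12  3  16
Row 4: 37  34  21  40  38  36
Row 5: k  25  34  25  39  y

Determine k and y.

k = 36, y = 37

Column 3 sums to 124 and so does column 5; that's the common total.
In column 1 the known cells total 88, leaving 124 − 88 = 36.
In column 6 the known cells total 87, leaving 124 − 87 = 37.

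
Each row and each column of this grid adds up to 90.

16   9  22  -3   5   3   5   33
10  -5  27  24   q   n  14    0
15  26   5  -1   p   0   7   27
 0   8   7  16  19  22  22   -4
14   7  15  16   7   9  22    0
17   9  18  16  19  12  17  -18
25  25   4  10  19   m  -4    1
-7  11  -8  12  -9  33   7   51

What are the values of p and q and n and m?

p = 11, q = 19, n = 1, m = 10

The known cells in row 3 total 79, leaving 90 − 79 = 11 for the blank.
The known cells in row 7 total 80, leaving 90 − 80 = 10 for the blank.
The known cells in column 5 total 71, leaving 90 − 71 = 19 for the blank.
The known cells in row 2 total 89, leaving 90 − 89 = 1 for the blank.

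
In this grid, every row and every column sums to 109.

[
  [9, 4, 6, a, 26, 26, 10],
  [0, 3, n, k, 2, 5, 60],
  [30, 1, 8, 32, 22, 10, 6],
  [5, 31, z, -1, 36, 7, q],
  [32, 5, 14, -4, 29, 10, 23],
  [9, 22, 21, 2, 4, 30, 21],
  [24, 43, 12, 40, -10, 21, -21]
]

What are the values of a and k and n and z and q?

a = 28, k = 12, n = 27, z = 21, q = 10

The known cells in row 1 total 81, leaving 109 − 81 = 28 for the blank.
The known cells in column 7 total 99, leaving 109 − 99 = 10 for the blank.
The known cells in row 4 total 88, leaving 109 − 88 = 21 for the blank.
The known cells in column 3 total 82, leaving 109 − 82 = 27 for the blank.
The known cells in row 2 total 97, leaving 109 − 97 = 12 for the blank.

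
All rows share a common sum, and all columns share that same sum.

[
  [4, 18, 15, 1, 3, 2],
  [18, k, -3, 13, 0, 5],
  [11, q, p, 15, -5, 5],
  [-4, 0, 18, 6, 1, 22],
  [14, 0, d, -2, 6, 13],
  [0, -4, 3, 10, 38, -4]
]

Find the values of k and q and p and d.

k = 10, q = 19, p = -2, d = 12

Rows 1 and 4 both sum to 43, so that's the common total.
The known cells in row 2 total 33, leaving 43 − 33 = 10 for the blank.
The known cells in column 2 total 24, leaving 43 − 24 = 19 for the blank.
The known cells in row 5 total 31, leaving 43 − 31 = 12 for the blank.
The known cells in row 3 total 45, leaving 43 − 45 = -2 for the blank.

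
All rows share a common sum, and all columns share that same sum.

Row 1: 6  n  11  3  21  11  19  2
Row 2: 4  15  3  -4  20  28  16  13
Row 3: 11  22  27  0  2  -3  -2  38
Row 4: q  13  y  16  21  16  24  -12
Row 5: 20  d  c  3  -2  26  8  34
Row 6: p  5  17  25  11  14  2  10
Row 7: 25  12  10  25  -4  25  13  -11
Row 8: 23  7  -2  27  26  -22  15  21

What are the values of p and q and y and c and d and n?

p = 11, q = -5, y = 22, c = 7, d = -1, n = 22

Rows 2 and 3 both sum to 95, so that's the common total.
Row 1 has 6 + 11 + 3 + 21 + 11 + 19 + 2 = 73; the blank must be 95 − 73 = 22.
Row 6 has 5 + 17 + 25 + 11 + 14 + 2 + 10 = 84; the blank must be 95 − 84 = 11.
Column 1 has 6 + 4 + 11 + 20 + 11 + 25 + 23 = 100; the blank must be 95 − 100 = -5.
Row 4 has -5 + 13 + 16 + 21 + 16 + 24 − 12 = 73; the blank must be 95 − 73 = 22.
Column 3 has 11 + 3 + 27 + 22 + 17 + 10 − 2 = 88; the blank must be 95 − 88 = 7.
Row 5 has 20 + 7 + 3 − 2 + 26 + 8 + 34 = 96; the blank must be 95 − 96 = -1.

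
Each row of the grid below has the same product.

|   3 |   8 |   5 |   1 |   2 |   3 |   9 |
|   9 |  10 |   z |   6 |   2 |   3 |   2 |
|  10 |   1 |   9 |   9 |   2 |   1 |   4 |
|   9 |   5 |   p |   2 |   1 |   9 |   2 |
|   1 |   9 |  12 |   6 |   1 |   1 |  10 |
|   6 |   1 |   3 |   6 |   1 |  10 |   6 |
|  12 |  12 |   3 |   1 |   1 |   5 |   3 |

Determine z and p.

Rows 5 and 7 each multiply to 6480, so every row has product 6480.
Row 2: 9×10×6×2×3×2 = 6480, so the missing entry is 6480 ÷ 6480 = 1.
Row 4: 9×5×2×1×9×2 = 1620, so the missing entry is 6480 ÷ 1620 = 4.

z = 1, p = 4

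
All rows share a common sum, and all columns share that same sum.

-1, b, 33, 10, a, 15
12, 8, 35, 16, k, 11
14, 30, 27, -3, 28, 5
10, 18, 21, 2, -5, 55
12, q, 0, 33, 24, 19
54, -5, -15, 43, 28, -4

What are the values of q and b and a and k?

Rows 3 and 4 both sum to 101, so that's the common total.
Row 5: 12 + 0 + 33 + 24 + 19 = 88, so its missing entry is 101 − 88 = 13.
Column 2: 8 + 30 + 18 + 13 − 5 = 64, so its missing entry is 101 − 64 = 37.
Row 2: 12 + 8 + 35 + 16 + 11 = 82, so its missing entry is 101 − 82 = 19.
Row 1: -1 + 37 + 33 + 10 + 15 = 94, so its missing entry is 101 − 94 = 7.

q = 13, b = 37, a = 7, k = 19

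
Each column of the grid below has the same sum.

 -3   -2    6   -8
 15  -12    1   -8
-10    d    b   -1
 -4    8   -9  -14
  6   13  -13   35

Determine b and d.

Column 1 sums to 4 and so does column 4; that's the common total.
In column 3 the known cells total -15, leaving 4 − (-15) = 19.
In column 2 the known cells total 7, leaving 4 − 7 = -3.

b = 19, d = -3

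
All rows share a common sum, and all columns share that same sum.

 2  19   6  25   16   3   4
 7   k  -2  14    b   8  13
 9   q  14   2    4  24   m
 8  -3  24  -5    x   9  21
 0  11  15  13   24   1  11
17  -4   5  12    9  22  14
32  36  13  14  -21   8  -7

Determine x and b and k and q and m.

x = 21, b = 22, k = 13, q = 3, m = 19

Rows 1 and 5 both sum to 75, so that's the common total.
Row 4 has 8 − 3 + 24 − 5 + 9 + 21 = 54; the blank must be 75 − 54 = 21.
Column 5 has 16 + 4 + 21 + 24 + 9 − 21 = 53; the blank must be 75 − 53 = 22.
Row 2 has 7 − 2 + 14 + 22 + 8 + 13 = 62; the blank must be 75 − 62 = 13.
Column 2 has 19 + 13 − 3 + 11 − 4 + 36 = 72; the blank must be 75 − 72 = 3.
Row 3 has 9 + 3 + 14 + 2 + 4 + 24 = 56; the blank must be 75 − 56 = 19.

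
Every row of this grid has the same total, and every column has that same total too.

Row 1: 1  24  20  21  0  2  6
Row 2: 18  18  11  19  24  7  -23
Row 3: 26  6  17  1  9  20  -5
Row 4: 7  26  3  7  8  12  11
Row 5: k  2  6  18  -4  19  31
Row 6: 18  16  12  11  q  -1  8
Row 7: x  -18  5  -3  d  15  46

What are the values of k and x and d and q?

Rows 1 and 2 both sum to 74, so that's the common total.
The known cells in row 6 total 64, leaving 74 − 64 = 10 for the blank.
The known cells in row 5 total 72, leaving 74 − 72 = 2 for the blank.
The known cells in column 5 total 47, leaving 74 − 47 = 27 for the blank.
The known cells in row 7 total 72, leaving 74 − 72 = 2 for the blank.

k = 2, x = 2, d = 27, q = 10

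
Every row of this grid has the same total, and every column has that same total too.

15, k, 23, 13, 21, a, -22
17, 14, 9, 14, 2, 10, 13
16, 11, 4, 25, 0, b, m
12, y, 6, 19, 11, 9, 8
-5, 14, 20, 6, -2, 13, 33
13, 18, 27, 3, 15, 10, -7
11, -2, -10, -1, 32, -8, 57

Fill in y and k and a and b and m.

y = 14, k = 10, a = 19, b = 26, m = -3

Rows 2 and 5 both sum to 79, so that's the common total.
The known cells in row 4 total 65, leaving 79 − 65 = 14 for the blank.
The known cells in column 2 total 69, leaving 79 − 69 = 10 for the blank.
The known cells in column 7 total 82, leaving 79 − 82 = -3 for the blank.
The known cells in row 1 total 60, leaving 79 − 60 = 19 for the blank.
The known cells in row 3 total 53, leaving 79 − 53 = 26 for the blank.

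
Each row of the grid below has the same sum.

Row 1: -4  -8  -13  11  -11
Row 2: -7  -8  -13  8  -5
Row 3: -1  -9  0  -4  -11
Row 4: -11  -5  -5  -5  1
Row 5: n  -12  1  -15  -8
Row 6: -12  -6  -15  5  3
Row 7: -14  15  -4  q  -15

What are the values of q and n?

q = -7, n = 9

Rows 3 and 4 both add up to -25, so every row sums to -25.
Row 7: -14 + 15 − 4 − 15 = -18, so the missing entry is -25 − (-18) = -7.
Row 5: -12 + 1 − 15 − 8 = -34, so the missing entry is -25 − (-34) = 9.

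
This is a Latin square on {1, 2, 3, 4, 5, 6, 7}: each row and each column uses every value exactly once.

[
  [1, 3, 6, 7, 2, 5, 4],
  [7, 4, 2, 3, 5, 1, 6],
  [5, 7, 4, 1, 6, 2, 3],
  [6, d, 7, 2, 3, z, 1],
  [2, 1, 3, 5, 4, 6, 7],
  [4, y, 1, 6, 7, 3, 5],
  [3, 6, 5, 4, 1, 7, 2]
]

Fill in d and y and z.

d = 5, y = 2, z = 4

Cell (6,2): row 6 already has {1, 3, 4, 5, 6, 7} → 2.
Cell (4,2): column 2 already has {1, 2, 3, 4, 6, 7} → 5.
At (row 4, col 6): row 4 already has {1, 2, 3, 5, 6, 7}, so the value is 4.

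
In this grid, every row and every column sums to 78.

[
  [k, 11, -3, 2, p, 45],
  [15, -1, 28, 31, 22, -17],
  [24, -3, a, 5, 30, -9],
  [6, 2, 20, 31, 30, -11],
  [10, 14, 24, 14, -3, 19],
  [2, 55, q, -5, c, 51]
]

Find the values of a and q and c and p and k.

Column 1 has 15 + 24 + 6 + 10 + 2 = 57; the blank must be 78 − 57 = 21.
Row 1 has 21 + 11 − 3 + 2 + 45 = 76; the blank must be 78 − 76 = 2.
Column 5 has 2 + 22 + 30 + 30 − 3 = 81; the blank must be 78 − 81 = -3.
Row 3 has 24 − 3 + 5 + 30 − 9 = 47; the blank must be 78 − 47 = 31.
Row 6 has 2 + 55 − 5 − 3 + 51 = 100; the blank must be 78 − 100 = -22.

a = 31, q = -22, c = -3, p = 2, k = 21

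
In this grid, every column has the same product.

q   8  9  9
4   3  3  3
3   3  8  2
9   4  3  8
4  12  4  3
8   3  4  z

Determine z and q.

Columns 2 and 3 each multiply to 10368, so every column has product 10368.
Column 4: 9×3×2×8×3 = 1296, so the missing entry is 10368 ÷ 1296 = 8.
Column 1: 4×3×9×4×8 = 3456, so the missing entry is 10368 ÷ 3456 = 3.

z = 8, q = 3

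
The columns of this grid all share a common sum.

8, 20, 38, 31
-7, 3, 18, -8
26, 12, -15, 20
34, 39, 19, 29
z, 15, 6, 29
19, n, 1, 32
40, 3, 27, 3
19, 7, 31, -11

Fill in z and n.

z = -14, n = 26

Columns 3 and 4 both add up to 125, so every column sums to 125.
Column 1: 8 − 7 + 26 + 34 + 19 + 40 + 19 = 139, so the missing entry is 125 − 139 = -14.
Column 2: 20 + 3 + 12 + 39 + 15 + 3 + 7 = 99, so the missing entry is 125 − 99 = 26.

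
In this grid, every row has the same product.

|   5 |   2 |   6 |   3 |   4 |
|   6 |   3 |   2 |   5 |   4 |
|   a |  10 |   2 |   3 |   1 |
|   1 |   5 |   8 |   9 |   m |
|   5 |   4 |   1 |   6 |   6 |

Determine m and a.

Rows 1 and 5 each multiply to 720, so every row has product 720.
Row 4: 1×5×8×9 = 360, so the missing entry is 720 ÷ 360 = 2.
Row 3: 10×2×3×1 = 60, so the missing entry is 720 ÷ 60 = 12.

m = 2, a = 12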